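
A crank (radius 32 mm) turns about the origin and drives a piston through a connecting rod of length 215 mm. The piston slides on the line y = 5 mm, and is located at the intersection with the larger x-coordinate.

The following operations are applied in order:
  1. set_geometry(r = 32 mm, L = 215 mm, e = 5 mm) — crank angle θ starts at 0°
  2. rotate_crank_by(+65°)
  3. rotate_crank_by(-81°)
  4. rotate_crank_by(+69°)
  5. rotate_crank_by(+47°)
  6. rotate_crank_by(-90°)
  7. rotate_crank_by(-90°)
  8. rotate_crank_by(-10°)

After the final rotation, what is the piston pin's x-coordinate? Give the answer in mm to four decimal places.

211.7924

set_geometry: r = 32 mm, L = 215 mm, e = 5 mm; θ ← 0°
rotate_crank_by(+65°): θ ← 0° +65° = 65°
rotate_crank_by(-81°): θ ← 65° -81° = -16°
rotate_crank_by(+69°): θ ← -16° +69° = 53°
rotate_crank_by(+47°): θ ← 53° +47° = 100°
rotate_crank_by(-90°): θ ← 100° -90° = 10°
rotate_crank_by(-90°): θ ← 10° -90° = -80°
rotate_crank_by(-10°): θ ← -80° -10° = -90°
crank pin P = (r cos θ, r sin θ) = (0.000000, -32.000000)
h = r sin θ − e = -32.000000 − 5 = -37.000000
x = r cos θ + √(L² − h²) = 0.000000 + √(46225.0 − 1369.0000) = 0.000000 + 211.792351 = 211.792351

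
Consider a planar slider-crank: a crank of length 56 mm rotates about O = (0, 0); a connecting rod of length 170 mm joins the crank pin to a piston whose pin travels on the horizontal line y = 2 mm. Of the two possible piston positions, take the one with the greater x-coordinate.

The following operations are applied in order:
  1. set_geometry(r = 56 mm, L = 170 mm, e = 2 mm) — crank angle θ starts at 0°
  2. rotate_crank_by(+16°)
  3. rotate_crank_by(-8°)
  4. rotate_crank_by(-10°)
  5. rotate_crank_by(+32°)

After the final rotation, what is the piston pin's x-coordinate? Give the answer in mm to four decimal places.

216.4974

set_geometry: r = 56 mm, L = 170 mm, e = 2 mm; θ ← 0°
rotate_crank_by(+16°): θ ← 0° +16° = 16°
rotate_crank_by(-8°): θ ← 16° -8° = 8°
rotate_crank_by(-10°): θ ← 8° -10° = -2°
rotate_crank_by(+32°): θ ← -2° +32° = 30°
crank pin P = (r cos θ, r sin θ) = (48.497423, 28.000000)
h = r sin θ − e = 28.000000 − 2 = 26.000000
x = r cos θ + √(L² − h²) = 48.497423 + √(28900.0 − 676.0000) = 48.497423 + 168.000000 = 216.497423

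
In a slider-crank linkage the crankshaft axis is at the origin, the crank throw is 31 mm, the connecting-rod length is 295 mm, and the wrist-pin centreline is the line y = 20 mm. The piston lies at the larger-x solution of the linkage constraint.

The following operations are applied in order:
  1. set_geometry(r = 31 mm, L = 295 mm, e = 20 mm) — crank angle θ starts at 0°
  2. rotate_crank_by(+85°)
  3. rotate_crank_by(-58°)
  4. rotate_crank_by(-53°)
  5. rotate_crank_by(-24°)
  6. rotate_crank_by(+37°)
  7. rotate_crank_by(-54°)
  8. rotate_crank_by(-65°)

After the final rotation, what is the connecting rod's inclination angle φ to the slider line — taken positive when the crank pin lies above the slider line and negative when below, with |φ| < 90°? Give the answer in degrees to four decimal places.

set_geometry: r = 31 mm, L = 295 mm, e = 20 mm; θ ← 0°
rotate_crank_by(+85°): θ ← 0° +85° = 85°
rotate_crank_by(-58°): θ ← 85° -58° = 27°
rotate_crank_by(-53°): θ ← 27° -53° = -26°
rotate_crank_by(-24°): θ ← -26° -24° = -50°
rotate_crank_by(+37°): θ ← -50° +37° = -13°
rotate_crank_by(-54°): θ ← -13° -54° = -67°
rotate_crank_by(-65°): θ ← -67° -65° = -132°
crank pin P = (r cos θ, r sin θ) = (-20.743049, -23.037490)
h = r sin θ − e = -23.037490 − 20 = -43.037490
sin φ = h / L = -43.037490 / 295 = -0.14588980
φ = arcsin(-0.14588980) = -8.388809°

-8.3888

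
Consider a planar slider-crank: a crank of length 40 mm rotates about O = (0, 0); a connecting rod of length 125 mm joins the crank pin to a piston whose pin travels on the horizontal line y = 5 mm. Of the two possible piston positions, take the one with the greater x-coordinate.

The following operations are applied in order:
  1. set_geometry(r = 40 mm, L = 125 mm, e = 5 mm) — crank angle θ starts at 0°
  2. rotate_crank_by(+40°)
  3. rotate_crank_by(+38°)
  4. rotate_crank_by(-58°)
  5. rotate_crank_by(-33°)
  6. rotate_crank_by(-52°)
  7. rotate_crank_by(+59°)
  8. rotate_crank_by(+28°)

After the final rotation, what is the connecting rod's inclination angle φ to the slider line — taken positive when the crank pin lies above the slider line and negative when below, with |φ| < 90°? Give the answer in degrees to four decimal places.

4.5813

set_geometry: r = 40 mm, L = 125 mm, e = 5 mm; θ ← 0°
rotate_crank_by(+40°): θ ← 0° +40° = 40°
rotate_crank_by(+38°): θ ← 40° +38° = 78°
rotate_crank_by(-58°): θ ← 78° -58° = 20°
rotate_crank_by(-33°): θ ← 20° -33° = -13°
rotate_crank_by(-52°): θ ← -13° -52° = -65°
rotate_crank_by(+59°): θ ← -65° +59° = -6°
rotate_crank_by(+28°): θ ← -6° +28° = 22°
crank pin P = (r cos θ, r sin θ) = (37.087354, 14.984264)
h = r sin θ − e = 14.984264 − 5 = 9.984264
sin φ = h / L = 9.984264 / 125 = 0.07987411
φ = arcsin(0.07987411) = 4.581330°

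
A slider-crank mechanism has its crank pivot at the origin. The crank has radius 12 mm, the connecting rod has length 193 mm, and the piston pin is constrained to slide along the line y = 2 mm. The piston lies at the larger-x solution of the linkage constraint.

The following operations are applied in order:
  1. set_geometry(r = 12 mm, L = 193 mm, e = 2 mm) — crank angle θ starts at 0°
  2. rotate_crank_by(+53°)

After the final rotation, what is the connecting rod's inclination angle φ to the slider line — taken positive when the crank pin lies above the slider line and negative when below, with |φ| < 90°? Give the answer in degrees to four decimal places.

2.2519

set_geometry: r = 12 mm, L = 193 mm, e = 2 mm; θ ← 0°
rotate_crank_by(+53°): θ ← 0° +53° = 53°
crank pin P = (r cos θ, r sin θ) = (7.221780, 9.583626)
h = r sin θ − e = 9.583626 − 2 = 7.583626
sin φ = h / L = 7.583626 / 193 = 0.03929340
φ = arcsin(0.03929340) = 2.251926°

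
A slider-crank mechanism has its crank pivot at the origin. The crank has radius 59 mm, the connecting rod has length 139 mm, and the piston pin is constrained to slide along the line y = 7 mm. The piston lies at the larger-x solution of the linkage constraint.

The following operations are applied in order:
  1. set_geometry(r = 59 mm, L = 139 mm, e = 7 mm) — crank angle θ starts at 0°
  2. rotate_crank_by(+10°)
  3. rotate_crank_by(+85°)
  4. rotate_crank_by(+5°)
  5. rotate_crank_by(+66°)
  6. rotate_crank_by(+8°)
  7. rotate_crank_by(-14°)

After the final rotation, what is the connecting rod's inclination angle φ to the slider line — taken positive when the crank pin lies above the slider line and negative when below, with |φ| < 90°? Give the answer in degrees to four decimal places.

set_geometry: r = 59 mm, L = 139 mm, e = 7 mm; θ ← 0°
rotate_crank_by(+10°): θ ← 0° +10° = 10°
rotate_crank_by(+85°): θ ← 10° +85° = 95°
rotate_crank_by(+5°): θ ← 95° +5° = 100°
rotate_crank_by(+66°): θ ← 100° +66° = 166°
rotate_crank_by(+8°): θ ← 166° +8° = 174°
rotate_crank_by(-14°): θ ← 174° -14° = 160°
crank pin P = (r cos θ, r sin θ) = (-55.441865, 20.179188)
h = r sin θ − e = 20.179188 − 7 = 13.179188
sin φ = h / L = 13.179188 / 139 = 0.09481431
φ = arcsin(0.09481431) = 5.440632°

5.4406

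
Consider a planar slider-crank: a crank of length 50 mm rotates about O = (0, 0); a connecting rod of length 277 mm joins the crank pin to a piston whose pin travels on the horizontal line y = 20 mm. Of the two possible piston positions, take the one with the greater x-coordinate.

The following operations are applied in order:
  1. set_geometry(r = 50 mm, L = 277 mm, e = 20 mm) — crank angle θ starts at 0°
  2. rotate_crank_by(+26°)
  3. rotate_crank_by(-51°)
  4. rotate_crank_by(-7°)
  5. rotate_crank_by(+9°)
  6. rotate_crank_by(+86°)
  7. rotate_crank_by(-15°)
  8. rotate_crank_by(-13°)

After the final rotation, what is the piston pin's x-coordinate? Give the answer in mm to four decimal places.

set_geometry: r = 50 mm, L = 277 mm, e = 20 mm; θ ← 0°
rotate_crank_by(+26°): θ ← 0° +26° = 26°
rotate_crank_by(-51°): θ ← 26° -51° = -25°
rotate_crank_by(-7°): θ ← -25° -7° = -32°
rotate_crank_by(+9°): θ ← -32° +9° = -23°
rotate_crank_by(+86°): θ ← -23° +86° = 63°
rotate_crank_by(-15°): θ ← 63° -15° = 48°
rotate_crank_by(-13°): θ ← 48° -13° = 35°
crank pin P = (r cos θ, r sin θ) = (40.957602, 28.678822)
h = r sin θ − e = 28.678822 − 20 = 8.678822
x = r cos θ + √(L² − h²) = 40.957602 + √(76729.0 − 75.3219) = 40.957602 + 276.864006 = 317.821609

317.8216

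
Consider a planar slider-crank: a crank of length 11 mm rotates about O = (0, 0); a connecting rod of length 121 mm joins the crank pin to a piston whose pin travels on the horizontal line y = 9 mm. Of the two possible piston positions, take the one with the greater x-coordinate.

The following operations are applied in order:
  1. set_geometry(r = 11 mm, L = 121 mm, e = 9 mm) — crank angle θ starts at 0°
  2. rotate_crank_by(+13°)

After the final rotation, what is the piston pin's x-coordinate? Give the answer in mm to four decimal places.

131.5420

set_geometry: r = 11 mm, L = 121 mm, e = 9 mm; θ ← 0°
rotate_crank_by(+13°): θ ← 0° +13° = 13°
crank pin P = (r cos θ, r sin θ) = (10.718071, 2.474462)
h = r sin θ − e = 2.474462 − 9 = -6.525538
x = r cos θ + √(L² − h²) = 10.718071 + √(14641.0 − 42.5827) = 10.718071 + 120.823911 = 131.541981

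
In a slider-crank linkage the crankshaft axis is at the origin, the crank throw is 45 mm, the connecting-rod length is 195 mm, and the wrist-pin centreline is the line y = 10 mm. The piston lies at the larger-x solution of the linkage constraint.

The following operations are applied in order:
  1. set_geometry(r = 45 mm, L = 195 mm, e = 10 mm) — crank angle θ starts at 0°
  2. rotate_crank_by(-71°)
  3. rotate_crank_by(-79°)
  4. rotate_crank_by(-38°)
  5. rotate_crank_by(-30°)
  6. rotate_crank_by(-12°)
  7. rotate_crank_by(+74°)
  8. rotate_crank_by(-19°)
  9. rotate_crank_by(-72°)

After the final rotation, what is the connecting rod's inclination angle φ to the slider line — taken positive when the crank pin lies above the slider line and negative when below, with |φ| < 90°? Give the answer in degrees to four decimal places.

set_geometry: r = 45 mm, L = 195 mm, e = 10 mm; θ ← 0°
rotate_crank_by(-71°): θ ← 0° -71° = -71°
rotate_crank_by(-79°): θ ← -71° -79° = -150°
rotate_crank_by(-38°): θ ← -150° -38° = -188°
rotate_crank_by(-30°): θ ← -188° -30° = -218°
rotate_crank_by(-12°): θ ← -218° -12° = -230°
rotate_crank_by(+74°): θ ← -230° +74° = -156°
rotate_crank_by(-19°): θ ← -156° -19° = -175°
rotate_crank_by(-72°): θ ← -175° -72° = -247°
crank pin P = (r cos θ, r sin θ) = (-17.582901, 41.422718)
h = r sin θ − e = 41.422718 − 10 = 31.422718
sin φ = h / L = 31.422718 / 195 = 0.16114215
φ = arcsin(0.16114215) = 9.273197°

9.2732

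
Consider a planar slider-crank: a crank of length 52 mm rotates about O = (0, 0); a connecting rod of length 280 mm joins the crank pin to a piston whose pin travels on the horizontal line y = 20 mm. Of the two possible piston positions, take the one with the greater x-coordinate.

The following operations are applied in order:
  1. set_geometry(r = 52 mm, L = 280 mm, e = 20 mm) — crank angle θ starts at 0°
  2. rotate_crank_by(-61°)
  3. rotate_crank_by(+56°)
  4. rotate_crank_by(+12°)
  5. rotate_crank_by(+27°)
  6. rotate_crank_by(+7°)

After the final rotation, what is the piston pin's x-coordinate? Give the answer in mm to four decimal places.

set_geometry: r = 52 mm, L = 280 mm, e = 20 mm; θ ← 0°
rotate_crank_by(-61°): θ ← 0° -61° = -61°
rotate_crank_by(+56°): θ ← -61° +56° = -5°
rotate_crank_by(+12°): θ ← -5° +12° = 7°
rotate_crank_by(+27°): θ ← 7° +27° = 34°
rotate_crank_by(+7°): θ ← 34° +7° = 41°
crank pin P = (r cos θ, r sin θ) = (39.244898, 34.115070)
h = r sin θ − e = 34.115070 − 20 = 14.115070
x = r cos θ + √(L² − h²) = 39.244898 + √(78400.0 − 199.2352) = 39.244898 + 279.643997 = 318.888895

318.8889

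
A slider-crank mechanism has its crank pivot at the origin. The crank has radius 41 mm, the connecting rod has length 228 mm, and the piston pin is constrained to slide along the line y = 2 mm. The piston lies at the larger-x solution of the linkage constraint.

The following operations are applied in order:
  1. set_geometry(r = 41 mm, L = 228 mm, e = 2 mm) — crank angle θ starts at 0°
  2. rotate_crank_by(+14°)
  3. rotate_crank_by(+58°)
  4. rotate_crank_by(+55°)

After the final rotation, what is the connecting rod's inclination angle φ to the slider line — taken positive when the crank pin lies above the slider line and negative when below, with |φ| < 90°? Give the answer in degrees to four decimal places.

7.7495

set_geometry: r = 41 mm, L = 228 mm, e = 2 mm; θ ← 0°
rotate_crank_by(+14°): θ ← 0° +14° = 14°
rotate_crank_by(+58°): θ ← 14° +58° = 72°
rotate_crank_by(+55°): θ ← 72° +55° = 127°
crank pin P = (r cos θ, r sin θ) = (-24.674416, 32.744056)
h = r sin θ − e = 32.744056 − 2 = 30.744056
sin φ = h / L = 30.744056 / 228 = 0.13484235
φ = arcsin(0.13484235) = 7.749504°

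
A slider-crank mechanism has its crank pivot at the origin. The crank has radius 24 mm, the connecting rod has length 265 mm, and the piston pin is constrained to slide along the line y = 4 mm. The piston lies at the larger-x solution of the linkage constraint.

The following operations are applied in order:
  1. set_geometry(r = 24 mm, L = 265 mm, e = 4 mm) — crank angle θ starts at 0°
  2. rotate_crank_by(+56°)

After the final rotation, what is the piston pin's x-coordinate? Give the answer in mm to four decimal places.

277.9434

set_geometry: r = 24 mm, L = 265 mm, e = 4 mm; θ ← 0°
rotate_crank_by(+56°): θ ← 0° +56° = 56°
crank pin P = (r cos θ, r sin θ) = (13.420630, 19.896902)
h = r sin θ − e = 19.896902 − 4 = 15.896902
x = r cos θ + √(L² − h²) = 13.420630 + √(70225.0 − 252.7115) = 13.420630 + 264.522756 = 277.943386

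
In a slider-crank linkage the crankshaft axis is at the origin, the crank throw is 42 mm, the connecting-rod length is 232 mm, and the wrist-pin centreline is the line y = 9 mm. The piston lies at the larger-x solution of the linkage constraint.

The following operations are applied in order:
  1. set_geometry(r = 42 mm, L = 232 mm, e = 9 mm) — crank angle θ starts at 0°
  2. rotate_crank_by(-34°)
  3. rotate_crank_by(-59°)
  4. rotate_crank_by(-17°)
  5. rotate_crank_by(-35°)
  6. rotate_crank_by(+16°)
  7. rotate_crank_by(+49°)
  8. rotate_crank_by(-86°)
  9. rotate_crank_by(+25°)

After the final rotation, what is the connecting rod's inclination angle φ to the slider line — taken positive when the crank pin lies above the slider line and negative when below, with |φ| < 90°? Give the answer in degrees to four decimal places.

-8.7847

set_geometry: r = 42 mm, L = 232 mm, e = 9 mm; θ ← 0°
rotate_crank_by(-34°): θ ← 0° -34° = -34°
rotate_crank_by(-59°): θ ← -34° -59° = -93°
rotate_crank_by(-17°): θ ← -93° -17° = -110°
rotate_crank_by(-35°): θ ← -110° -35° = -145°
rotate_crank_by(+16°): θ ← -145° +16° = -129°
rotate_crank_by(+49°): θ ← -129° +49° = -80°
rotate_crank_by(-86°): θ ← -80° -86° = -166°
rotate_crank_by(+25°): θ ← -166° +25° = -141°
crank pin P = (r cos θ, r sin θ) = (-32.640130, -26.431456)
h = r sin θ − e = -26.431456 − 9 = -35.431456
sin φ = h / L = -35.431456 / 232 = -0.15272179
φ = arcsin(-0.15272179) = -8.784692°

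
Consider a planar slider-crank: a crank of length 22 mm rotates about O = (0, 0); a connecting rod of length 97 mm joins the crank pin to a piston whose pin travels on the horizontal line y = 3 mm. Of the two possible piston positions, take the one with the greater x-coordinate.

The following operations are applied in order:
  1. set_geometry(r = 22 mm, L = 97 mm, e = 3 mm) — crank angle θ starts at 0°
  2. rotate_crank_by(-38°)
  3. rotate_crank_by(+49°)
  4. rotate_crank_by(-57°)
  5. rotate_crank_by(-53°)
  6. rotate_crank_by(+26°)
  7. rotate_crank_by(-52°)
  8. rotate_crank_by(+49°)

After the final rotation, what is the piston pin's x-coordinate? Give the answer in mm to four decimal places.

99.2172

set_geometry: r = 22 mm, L = 97 mm, e = 3 mm; θ ← 0°
rotate_crank_by(-38°): θ ← 0° -38° = -38°
rotate_crank_by(+49°): θ ← -38° +49° = 11°
rotate_crank_by(-57°): θ ← 11° -57° = -46°
rotate_crank_by(-53°): θ ← -46° -53° = -99°
rotate_crank_by(+26°): θ ← -99° +26° = -73°
rotate_crank_by(-52°): θ ← -73° -52° = -125°
rotate_crank_by(+49°): θ ← -125° +49° = -76°
crank pin P = (r cos θ, r sin θ) = (5.322282, -21.346506)
h = r sin θ − e = -21.346506 − 3 = -24.346506
x = r cos θ + √(L² − h²) = 5.322282 + √(9409.0 − 592.7524) = 5.322282 + 93.894876 = 99.217157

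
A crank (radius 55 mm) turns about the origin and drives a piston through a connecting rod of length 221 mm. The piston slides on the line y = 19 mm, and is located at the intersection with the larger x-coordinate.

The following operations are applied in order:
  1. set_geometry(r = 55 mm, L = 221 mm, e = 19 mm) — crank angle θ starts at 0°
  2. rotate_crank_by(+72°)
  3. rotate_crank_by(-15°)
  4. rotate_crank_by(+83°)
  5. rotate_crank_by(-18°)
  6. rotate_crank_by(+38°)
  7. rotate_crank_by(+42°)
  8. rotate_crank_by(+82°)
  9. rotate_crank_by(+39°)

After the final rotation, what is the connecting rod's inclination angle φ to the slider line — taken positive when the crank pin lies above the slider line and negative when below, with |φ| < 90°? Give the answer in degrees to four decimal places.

set_geometry: r = 55 mm, L = 221 mm, e = 19 mm; θ ← 0°
rotate_crank_by(+72°): θ ← 0° +72° = 72°
rotate_crank_by(-15°): θ ← 72° -15° = 57°
rotate_crank_by(+83°): θ ← 57° +83° = 140°
rotate_crank_by(-18°): θ ← 140° -18° = 122°
rotate_crank_by(+38°): θ ← 122° +38° = 160°
rotate_crank_by(+42°): θ ← 160° +42° = 202°
rotate_crank_by(+82°): θ ← 202° +82° = 284°
rotate_crank_by(+39°): θ ← 284° +39° = 323°
crank pin P = (r cos θ, r sin θ) = (43.924953, -33.099826)
h = r sin θ − e = -33.099826 − 19 = -52.099826
sin φ = h / L = -52.099826 / 221 = -0.23574582
φ = arcsin(-0.23574582) = -13.635590°

-13.6356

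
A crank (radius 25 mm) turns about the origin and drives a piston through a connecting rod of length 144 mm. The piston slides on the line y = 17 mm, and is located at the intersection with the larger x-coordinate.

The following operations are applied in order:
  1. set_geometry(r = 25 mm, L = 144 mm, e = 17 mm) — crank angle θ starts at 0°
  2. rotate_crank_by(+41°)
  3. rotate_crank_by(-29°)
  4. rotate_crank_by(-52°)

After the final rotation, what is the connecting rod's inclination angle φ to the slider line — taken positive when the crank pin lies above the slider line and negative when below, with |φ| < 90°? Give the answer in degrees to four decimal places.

-13.2765

set_geometry: r = 25 mm, L = 144 mm, e = 17 mm; θ ← 0°
rotate_crank_by(+41°): θ ← 0° +41° = 41°
rotate_crank_by(-29°): θ ← 41° -29° = 12°
rotate_crank_by(-52°): θ ← 12° -52° = -40°
crank pin P = (r cos θ, r sin θ) = (19.151111, -16.069690)
h = r sin θ − e = -16.069690 − 17 = -33.069690
sin φ = h / L = -33.069690 / 144 = -0.22965063
φ = arcsin(-0.22965063) = -13.276504°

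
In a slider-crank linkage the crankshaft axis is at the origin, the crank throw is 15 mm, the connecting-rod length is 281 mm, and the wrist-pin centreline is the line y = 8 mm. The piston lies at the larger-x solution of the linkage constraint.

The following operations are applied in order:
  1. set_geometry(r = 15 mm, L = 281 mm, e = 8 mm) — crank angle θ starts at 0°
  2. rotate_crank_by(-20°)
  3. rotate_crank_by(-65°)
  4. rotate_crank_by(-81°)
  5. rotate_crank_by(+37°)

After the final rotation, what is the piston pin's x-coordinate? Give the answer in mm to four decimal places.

270.8718

set_geometry: r = 15 mm, L = 281 mm, e = 8 mm; θ ← 0°
rotate_crank_by(-20°): θ ← 0° -20° = -20°
rotate_crank_by(-65°): θ ← -20° -65° = -85°
rotate_crank_by(-81°): θ ← -85° -81° = -166°
rotate_crank_by(+37°): θ ← -166° +37° = -129°
crank pin P = (r cos θ, r sin θ) = (-9.439806, -11.657189)
h = r sin θ − e = -11.657189 − 8 = -19.657189
x = r cos θ + √(L² − h²) = -9.439806 + √(78961.0 − 386.4051) = -9.439806 + 280.311603 = 270.871797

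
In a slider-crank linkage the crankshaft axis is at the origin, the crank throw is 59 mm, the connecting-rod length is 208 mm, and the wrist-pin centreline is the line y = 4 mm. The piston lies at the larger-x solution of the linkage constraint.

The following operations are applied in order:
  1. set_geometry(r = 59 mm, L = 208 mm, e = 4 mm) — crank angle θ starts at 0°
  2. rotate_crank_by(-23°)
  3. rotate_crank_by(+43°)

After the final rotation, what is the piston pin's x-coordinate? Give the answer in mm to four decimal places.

set_geometry: r = 59 mm, L = 208 mm, e = 4 mm; θ ← 0°
rotate_crank_by(-23°): θ ← 0° -23° = -23°
rotate_crank_by(+43°): θ ← -23° +43° = 20°
crank pin P = (r cos θ, r sin θ) = (55.441865, 20.179188)
h = r sin θ − e = 20.179188 − 4 = 16.179188
x = r cos θ + √(L² − h²) = 55.441865 + √(43264.0 − 261.7661) = 55.441865 + 207.369800 = 262.811664

262.8117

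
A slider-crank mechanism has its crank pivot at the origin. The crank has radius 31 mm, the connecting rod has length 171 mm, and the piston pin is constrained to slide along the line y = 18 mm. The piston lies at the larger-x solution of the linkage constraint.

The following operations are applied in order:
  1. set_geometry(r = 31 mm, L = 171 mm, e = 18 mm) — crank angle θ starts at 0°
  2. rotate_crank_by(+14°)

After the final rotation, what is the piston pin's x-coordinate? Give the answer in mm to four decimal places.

200.7565

set_geometry: r = 31 mm, L = 171 mm, e = 18 mm; θ ← 0°
rotate_crank_by(+14°): θ ← 0° +14° = 14°
crank pin P = (r cos θ, r sin θ) = (30.079168, 7.499579)
h = r sin θ − e = 7.499579 − 18 = -10.500421
x = r cos θ + √(L² − h²) = 30.079168 + √(29241.0 − 110.2588) = 30.079168 + 170.677301 = 200.756469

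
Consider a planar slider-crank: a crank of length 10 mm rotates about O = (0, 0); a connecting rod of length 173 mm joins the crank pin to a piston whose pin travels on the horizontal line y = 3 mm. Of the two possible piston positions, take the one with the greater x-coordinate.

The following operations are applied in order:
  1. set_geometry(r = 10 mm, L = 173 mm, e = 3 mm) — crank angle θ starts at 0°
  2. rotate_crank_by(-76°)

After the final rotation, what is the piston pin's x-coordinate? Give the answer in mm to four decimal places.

set_geometry: r = 10 mm, L = 173 mm, e = 3 mm; θ ← 0°
rotate_crank_by(-76°): θ ← 0° -76° = -76°
crank pin P = (r cos θ, r sin θ) = (2.419219, -9.702957)
h = r sin θ − e = -9.702957 − 3 = -12.702957
x = r cos θ + √(L² − h²) = 2.419219 + √(29929.0 − 161.3651) = 2.419219 + 172.532996 = 174.952215

174.9522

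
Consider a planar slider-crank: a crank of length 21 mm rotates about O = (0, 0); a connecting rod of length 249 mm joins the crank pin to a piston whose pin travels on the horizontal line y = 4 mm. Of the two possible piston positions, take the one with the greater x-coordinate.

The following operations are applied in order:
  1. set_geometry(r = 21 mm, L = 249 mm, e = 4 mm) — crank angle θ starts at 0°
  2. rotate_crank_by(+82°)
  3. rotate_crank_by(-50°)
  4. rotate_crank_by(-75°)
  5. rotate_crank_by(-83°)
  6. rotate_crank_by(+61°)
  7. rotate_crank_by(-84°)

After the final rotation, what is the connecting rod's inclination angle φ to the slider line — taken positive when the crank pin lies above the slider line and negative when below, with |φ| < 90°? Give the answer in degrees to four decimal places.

-3.4112

set_geometry: r = 21 mm, L = 249 mm, e = 4 mm; θ ← 0°
rotate_crank_by(+82°): θ ← 0° +82° = 82°
rotate_crank_by(-50°): θ ← 82° -50° = 32°
rotate_crank_by(-75°): θ ← 32° -75° = -43°
rotate_crank_by(-83°): θ ← -43° -83° = -126°
rotate_crank_by(+61°): θ ← -126° +61° = -65°
rotate_crank_by(-84°): θ ← -65° -84° = -149°
crank pin P = (r cos θ, r sin θ) = (-18.000513, -10.815800)
h = r sin θ − e = -10.815800 − 4 = -14.815800
sin φ = h / L = -14.815800 / 249 = -0.05950120
φ = arcsin(-0.05950120) = -3.411183°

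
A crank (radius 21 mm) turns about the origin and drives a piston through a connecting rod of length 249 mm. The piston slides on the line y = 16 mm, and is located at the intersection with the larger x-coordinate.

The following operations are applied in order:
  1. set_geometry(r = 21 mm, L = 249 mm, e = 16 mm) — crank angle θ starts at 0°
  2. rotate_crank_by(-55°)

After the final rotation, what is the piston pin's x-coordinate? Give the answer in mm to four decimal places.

258.8216

set_geometry: r = 21 mm, L = 249 mm, e = 16 mm; θ ← 0°
rotate_crank_by(-55°): θ ← 0° -55° = -55°
crank pin P = (r cos θ, r sin θ) = (12.045105, -17.202193)
h = r sin θ − e = -17.202193 − 16 = -33.202193
x = r cos θ + √(L² − h²) = 12.045105 + √(62001.0 − 1102.3856) = 12.045105 + 246.776446 = 258.821551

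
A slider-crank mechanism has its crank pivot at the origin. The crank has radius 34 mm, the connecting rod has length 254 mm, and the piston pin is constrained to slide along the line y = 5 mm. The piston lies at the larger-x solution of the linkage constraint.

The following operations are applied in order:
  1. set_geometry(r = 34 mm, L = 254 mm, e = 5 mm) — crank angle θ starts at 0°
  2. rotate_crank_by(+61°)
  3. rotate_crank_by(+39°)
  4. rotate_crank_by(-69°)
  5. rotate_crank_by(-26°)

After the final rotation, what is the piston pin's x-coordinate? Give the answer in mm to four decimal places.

set_geometry: r = 34 mm, L = 254 mm, e = 5 mm; θ ← 0°
rotate_crank_by(+61°): θ ← 0° +61° = 61°
rotate_crank_by(+39°): θ ← 61° +39° = 100°
rotate_crank_by(-69°): θ ← 100° -69° = 31°
rotate_crank_by(-26°): θ ← 31° -26° = 5°
crank pin P = (r cos θ, r sin θ) = (33.870620, 2.963295)
h = r sin θ − e = 2.963295 − 5 = -2.036705
x = r cos θ + √(L² − h²) = 33.870620 + √(64516.0 − 4.1482) = 33.870620 + 253.991834 = 287.862454

287.8625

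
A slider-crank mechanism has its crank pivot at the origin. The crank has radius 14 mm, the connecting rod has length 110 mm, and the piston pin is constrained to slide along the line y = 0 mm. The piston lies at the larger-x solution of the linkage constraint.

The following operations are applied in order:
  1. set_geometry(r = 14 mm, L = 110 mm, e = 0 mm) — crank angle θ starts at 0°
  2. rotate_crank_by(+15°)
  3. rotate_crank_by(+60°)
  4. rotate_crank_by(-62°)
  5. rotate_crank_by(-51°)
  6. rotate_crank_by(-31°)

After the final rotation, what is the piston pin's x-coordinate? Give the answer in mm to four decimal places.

114.2379

set_geometry: r = 14 mm, L = 110 mm, e = 0 mm; θ ← 0°
rotate_crank_by(+15°): θ ← 0° +15° = 15°
rotate_crank_by(+60°): θ ← 15° +60° = 75°
rotate_crank_by(-62°): θ ← 75° -62° = 13°
rotate_crank_by(-51°): θ ← 13° -51° = -38°
rotate_crank_by(-31°): θ ← -38° -31° = -69°
crank pin P = (r cos θ, r sin θ) = (5.017151, -13.070126)
h = r sin θ − e = -13.070126 − 0 = -13.070126
x = r cos θ + √(L² − h²) = 5.017151 + √(12100.0 − 170.8282) = 5.017151 + 109.220748 = 114.237899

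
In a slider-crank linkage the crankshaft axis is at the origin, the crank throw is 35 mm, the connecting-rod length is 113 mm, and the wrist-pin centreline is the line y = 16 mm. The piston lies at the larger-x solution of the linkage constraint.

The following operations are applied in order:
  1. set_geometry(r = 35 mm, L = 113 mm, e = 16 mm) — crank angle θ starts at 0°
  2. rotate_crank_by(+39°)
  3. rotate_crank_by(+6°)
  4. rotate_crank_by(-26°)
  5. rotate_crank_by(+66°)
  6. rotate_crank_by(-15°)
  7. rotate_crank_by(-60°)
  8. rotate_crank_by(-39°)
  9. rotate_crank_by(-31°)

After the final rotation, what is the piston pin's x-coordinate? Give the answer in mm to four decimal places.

set_geometry: r = 35 mm, L = 113 mm, e = 16 mm; θ ← 0°
rotate_crank_by(+39°): θ ← 0° +39° = 39°
rotate_crank_by(+6°): θ ← 39° +6° = 45°
rotate_crank_by(-26°): θ ← 45° -26° = 19°
rotate_crank_by(+66°): θ ← 19° +66° = 85°
rotate_crank_by(-15°): θ ← 85° -15° = 70°
rotate_crank_by(-60°): θ ← 70° -60° = 10°
rotate_crank_by(-39°): θ ← 10° -39° = -29°
rotate_crank_by(-31°): θ ← -29° -31° = -60°
crank pin P = (r cos θ, r sin θ) = (17.500000, -30.310889)
h = r sin θ − e = -30.310889 − 16 = -46.310889
x = r cos θ + √(L² − h²) = 17.500000 + √(12769.0 − 2144.6985) = 17.500000 + 103.074253 = 120.574253

120.5743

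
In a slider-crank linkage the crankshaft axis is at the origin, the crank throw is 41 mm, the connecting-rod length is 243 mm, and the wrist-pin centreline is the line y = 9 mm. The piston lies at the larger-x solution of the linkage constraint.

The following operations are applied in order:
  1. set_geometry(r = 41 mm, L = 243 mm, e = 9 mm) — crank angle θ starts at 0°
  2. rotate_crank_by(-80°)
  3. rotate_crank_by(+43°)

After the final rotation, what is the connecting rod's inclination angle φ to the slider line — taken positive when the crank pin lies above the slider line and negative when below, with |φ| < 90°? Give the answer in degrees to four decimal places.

-7.9656

set_geometry: r = 41 mm, L = 243 mm, e = 9 mm; θ ← 0°
rotate_crank_by(-80°): θ ← 0° -80° = -80°
rotate_crank_by(+43°): θ ← -80° +43° = -37°
crank pin P = (r cos θ, r sin θ) = (32.744056, -24.674416)
h = r sin θ − e = -24.674416 − 9 = -33.674416
sin φ = h / L = -33.674416 / 243 = -0.13857784
φ = arcsin(-0.13857784) = -7.965561°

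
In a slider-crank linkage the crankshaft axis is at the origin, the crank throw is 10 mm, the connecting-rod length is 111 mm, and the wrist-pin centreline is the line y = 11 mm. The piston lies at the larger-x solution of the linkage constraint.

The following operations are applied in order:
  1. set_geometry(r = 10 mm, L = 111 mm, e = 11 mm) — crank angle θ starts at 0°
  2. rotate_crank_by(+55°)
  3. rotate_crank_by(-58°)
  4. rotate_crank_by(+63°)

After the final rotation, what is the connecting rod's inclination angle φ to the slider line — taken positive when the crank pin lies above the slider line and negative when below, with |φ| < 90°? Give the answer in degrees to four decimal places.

-1.2078

set_geometry: r = 10 mm, L = 111 mm, e = 11 mm; θ ← 0°
rotate_crank_by(+55°): θ ← 0° +55° = 55°
rotate_crank_by(-58°): θ ← 55° -58° = -3°
rotate_crank_by(+63°): θ ← -3° +63° = 60°
crank pin P = (r cos θ, r sin θ) = (5.000000, 8.660254)
h = r sin θ − e = 8.660254 − 11 = -2.339746
sin φ = h / L = -2.339746 / 111 = -0.02107879
φ = arcsin(-0.02107879) = -1.207815°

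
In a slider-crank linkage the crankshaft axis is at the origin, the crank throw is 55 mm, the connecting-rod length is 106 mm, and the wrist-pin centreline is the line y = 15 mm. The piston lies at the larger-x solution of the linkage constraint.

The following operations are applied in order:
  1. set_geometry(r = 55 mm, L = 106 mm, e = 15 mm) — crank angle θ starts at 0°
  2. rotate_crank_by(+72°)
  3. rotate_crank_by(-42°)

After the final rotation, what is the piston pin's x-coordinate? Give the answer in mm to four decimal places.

152.8918

set_geometry: r = 55 mm, L = 106 mm, e = 15 mm; θ ← 0°
rotate_crank_by(+72°): θ ← 0° +72° = 72°
rotate_crank_by(-42°): θ ← 72° -42° = 30°
crank pin P = (r cos θ, r sin θ) = (47.631397, 27.500000)
h = r sin θ − e = 27.500000 − 15 = 12.500000
x = r cos θ + √(L² − h²) = 47.631397 + √(11236.0 − 156.2500) = 47.631397 + 105.260391 = 152.891789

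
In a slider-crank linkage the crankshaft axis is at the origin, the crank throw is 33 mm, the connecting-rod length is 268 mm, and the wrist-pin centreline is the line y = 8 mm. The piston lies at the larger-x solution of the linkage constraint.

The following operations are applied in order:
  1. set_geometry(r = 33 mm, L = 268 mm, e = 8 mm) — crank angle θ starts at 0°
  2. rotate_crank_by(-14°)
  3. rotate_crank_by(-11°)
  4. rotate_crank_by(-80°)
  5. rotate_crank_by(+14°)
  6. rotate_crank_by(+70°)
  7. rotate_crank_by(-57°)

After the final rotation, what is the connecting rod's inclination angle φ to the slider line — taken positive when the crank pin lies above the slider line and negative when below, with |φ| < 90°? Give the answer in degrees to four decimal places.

-8.6440

set_geometry: r = 33 mm, L = 268 mm, e = 8 mm; θ ← 0°
rotate_crank_by(-14°): θ ← 0° -14° = -14°
rotate_crank_by(-11°): θ ← -14° -11° = -25°
rotate_crank_by(-80°): θ ← -25° -80° = -105°
rotate_crank_by(+14°): θ ← -105° +14° = -91°
rotate_crank_by(+70°): θ ← -91° +70° = -21°
rotate_crank_by(-57°): θ ← -21° -57° = -78°
crank pin P = (r cos θ, r sin θ) = (6.861086, -32.278871)
h = r sin θ − e = -32.278871 − 8 = -40.278871
sin φ = h / L = -40.278871 / 268 = -0.15029429
φ = arcsin(-0.15029429) = -8.643982°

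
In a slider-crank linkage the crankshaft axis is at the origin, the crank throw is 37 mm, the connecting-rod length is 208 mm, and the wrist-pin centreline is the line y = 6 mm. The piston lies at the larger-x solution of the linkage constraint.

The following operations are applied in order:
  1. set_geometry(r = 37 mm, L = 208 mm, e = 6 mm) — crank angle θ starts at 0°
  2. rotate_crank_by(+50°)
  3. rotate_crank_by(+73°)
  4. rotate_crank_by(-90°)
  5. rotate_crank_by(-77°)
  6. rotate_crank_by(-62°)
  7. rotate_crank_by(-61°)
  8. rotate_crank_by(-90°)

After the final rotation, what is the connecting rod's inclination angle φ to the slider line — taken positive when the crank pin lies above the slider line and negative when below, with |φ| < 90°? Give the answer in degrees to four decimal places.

8.3071

set_geometry: r = 37 mm, L = 208 mm, e = 6 mm; θ ← 0°
rotate_crank_by(+50°): θ ← 0° +50° = 50°
rotate_crank_by(+73°): θ ← 50° +73° = 123°
rotate_crank_by(-90°): θ ← 123° -90° = 33°
rotate_crank_by(-77°): θ ← 33° -77° = -44°
rotate_crank_by(-62°): θ ← -44° -62° = -106°
rotate_crank_by(-61°): θ ← -106° -61° = -167°
rotate_crank_by(-90°): θ ← -167° -90° = -257°
crank pin P = (r cos θ, r sin θ) = (-8.323189, 36.051692)
h = r sin θ − e = 36.051692 − 6 = 30.051692
sin φ = h / L = 30.051692 / 208 = 0.14447929
φ = arcsin(0.14447929) = 8.307127°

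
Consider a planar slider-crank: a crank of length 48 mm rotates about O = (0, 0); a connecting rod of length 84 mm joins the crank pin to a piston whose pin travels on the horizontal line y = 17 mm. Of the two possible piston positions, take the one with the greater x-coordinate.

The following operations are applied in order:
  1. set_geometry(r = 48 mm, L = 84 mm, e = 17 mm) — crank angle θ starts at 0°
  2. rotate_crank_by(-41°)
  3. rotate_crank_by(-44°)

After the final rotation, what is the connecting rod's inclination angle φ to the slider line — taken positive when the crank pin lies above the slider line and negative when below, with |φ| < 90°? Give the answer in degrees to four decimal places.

set_geometry: r = 48 mm, L = 84 mm, e = 17 mm; θ ← 0°
rotate_crank_by(-41°): θ ← 0° -41° = -41°
rotate_crank_by(-44°): θ ← -41° -44° = -85°
crank pin P = (r cos θ, r sin θ) = (4.183476, -47.817346)
h = r sin θ − e = -47.817346 − 17 = -64.817346
sin φ = h / L = -64.817346 / 84 = -0.77163507
φ = arcsin(-0.77163507) = -50.500944°

-50.5009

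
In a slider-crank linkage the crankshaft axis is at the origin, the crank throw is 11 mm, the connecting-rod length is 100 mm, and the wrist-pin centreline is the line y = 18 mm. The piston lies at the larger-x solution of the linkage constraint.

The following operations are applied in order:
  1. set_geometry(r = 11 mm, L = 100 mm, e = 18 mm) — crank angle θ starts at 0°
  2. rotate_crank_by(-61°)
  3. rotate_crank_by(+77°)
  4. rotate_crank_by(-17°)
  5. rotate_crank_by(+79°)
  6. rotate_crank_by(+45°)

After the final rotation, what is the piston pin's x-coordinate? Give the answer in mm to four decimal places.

93.6233

set_geometry: r = 11 mm, L = 100 mm, e = 18 mm; θ ← 0°
rotate_crank_by(-61°): θ ← 0° -61° = -61°
rotate_crank_by(+77°): θ ← -61° +77° = 16°
rotate_crank_by(-17°): θ ← 16° -17° = -1°
rotate_crank_by(+79°): θ ← -1° +79° = 78°
rotate_crank_by(+45°): θ ← 78° +45° = 123°
crank pin P = (r cos θ, r sin θ) = (-5.991029, 9.225376)
h = r sin θ − e = 9.225376 − 18 = -8.774624
x = r cos θ + √(L² − h²) = -5.991029 + √(10000.0 − 76.9940) = -5.991029 + 99.614286 = 93.623257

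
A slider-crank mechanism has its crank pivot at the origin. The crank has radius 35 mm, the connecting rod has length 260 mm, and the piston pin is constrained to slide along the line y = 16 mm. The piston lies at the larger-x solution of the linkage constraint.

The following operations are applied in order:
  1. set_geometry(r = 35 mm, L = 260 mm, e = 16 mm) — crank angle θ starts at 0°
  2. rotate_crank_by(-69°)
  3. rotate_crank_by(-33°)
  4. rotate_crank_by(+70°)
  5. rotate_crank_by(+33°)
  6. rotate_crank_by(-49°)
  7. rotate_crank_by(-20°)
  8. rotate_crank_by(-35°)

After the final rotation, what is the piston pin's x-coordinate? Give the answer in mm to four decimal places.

247.2535

set_geometry: r = 35 mm, L = 260 mm, e = 16 mm; θ ← 0°
rotate_crank_by(-69°): θ ← 0° -69° = -69°
rotate_crank_by(-33°): θ ← -69° -33° = -102°
rotate_crank_by(+70°): θ ← -102° +70° = -32°
rotate_crank_by(+33°): θ ← -32° +33° = 1°
rotate_crank_by(-49°): θ ← 1° -49° = -48°
rotate_crank_by(-20°): θ ← -48° -20° = -68°
rotate_crank_by(-35°): θ ← -68° -35° = -103°
crank pin P = (r cos θ, r sin θ) = (-7.873287, -34.102952)
h = r sin θ − e = -34.102952 − 16 = -50.102952
x = r cos θ + √(L² − h²) = -7.873287 + √(67600.0 − 2510.3058) = -7.873287 + 255.126820 = 247.253533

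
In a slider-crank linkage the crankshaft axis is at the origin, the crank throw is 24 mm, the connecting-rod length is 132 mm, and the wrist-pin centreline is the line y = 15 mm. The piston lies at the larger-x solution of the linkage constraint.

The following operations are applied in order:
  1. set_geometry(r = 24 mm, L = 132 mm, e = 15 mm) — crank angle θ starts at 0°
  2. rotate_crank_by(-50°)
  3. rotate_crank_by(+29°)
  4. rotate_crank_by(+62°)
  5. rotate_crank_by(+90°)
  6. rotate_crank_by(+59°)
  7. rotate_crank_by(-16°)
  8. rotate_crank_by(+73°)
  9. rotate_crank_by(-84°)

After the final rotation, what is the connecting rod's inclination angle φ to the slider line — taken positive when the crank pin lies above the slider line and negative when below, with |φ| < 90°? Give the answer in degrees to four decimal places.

-3.4672

set_geometry: r = 24 mm, L = 132 mm, e = 15 mm; θ ← 0°
rotate_crank_by(-50°): θ ← 0° -50° = -50°
rotate_crank_by(+29°): θ ← -50° +29° = -21°
rotate_crank_by(+62°): θ ← -21° +62° = 41°
rotate_crank_by(+90°): θ ← 41° +90° = 131°
rotate_crank_by(+59°): θ ← 131° +59° = 190°
rotate_crank_by(-16°): θ ← 190° -16° = 174°
rotate_crank_by(+73°): θ ← 174° +73° = 247°
rotate_crank_by(-84°): θ ← 247° -84° = 163°
crank pin P = (r cos θ, r sin θ) = (-22.951314, 7.016921)
h = r sin θ − e = 7.016921 − 15 = -7.983079
sin φ = h / L = -7.983079 / 132 = -0.06047787
φ = arcsin(-0.06047787) = -3.467243°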